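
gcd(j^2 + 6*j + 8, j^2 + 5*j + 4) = j + 4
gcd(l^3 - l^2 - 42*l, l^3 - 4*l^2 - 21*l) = l^2 - 7*l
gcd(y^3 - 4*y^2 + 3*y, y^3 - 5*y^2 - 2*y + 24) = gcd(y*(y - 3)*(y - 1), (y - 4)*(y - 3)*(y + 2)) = y - 3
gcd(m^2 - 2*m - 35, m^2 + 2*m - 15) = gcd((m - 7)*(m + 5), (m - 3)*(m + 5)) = m + 5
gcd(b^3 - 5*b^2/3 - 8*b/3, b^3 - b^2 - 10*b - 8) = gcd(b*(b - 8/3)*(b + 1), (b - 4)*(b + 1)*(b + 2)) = b + 1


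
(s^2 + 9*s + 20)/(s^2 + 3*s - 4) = (s + 5)/(s - 1)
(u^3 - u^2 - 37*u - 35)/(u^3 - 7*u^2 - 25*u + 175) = (u + 1)/(u - 5)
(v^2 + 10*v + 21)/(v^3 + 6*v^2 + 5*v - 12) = (v + 7)/(v^2 + 3*v - 4)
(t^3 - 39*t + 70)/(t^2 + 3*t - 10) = (t^2 + 2*t - 35)/(t + 5)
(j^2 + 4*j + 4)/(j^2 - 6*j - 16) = (j + 2)/(j - 8)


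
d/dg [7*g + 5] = 7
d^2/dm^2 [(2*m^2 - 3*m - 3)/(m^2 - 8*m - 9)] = 2*(13*m^3 + 45*m^2 - 9*m + 159)/(m^6 - 24*m^5 + 165*m^4 - 80*m^3 - 1485*m^2 - 1944*m - 729)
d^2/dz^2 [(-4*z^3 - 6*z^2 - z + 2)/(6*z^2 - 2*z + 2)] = (-19*z^3 + 120*z^2 - 21*z - 11)/(27*z^6 - 27*z^5 + 36*z^4 - 19*z^3 + 12*z^2 - 3*z + 1)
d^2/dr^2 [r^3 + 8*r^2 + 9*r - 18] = 6*r + 16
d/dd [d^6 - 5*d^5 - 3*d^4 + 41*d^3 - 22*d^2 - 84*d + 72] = 6*d^5 - 25*d^4 - 12*d^3 + 123*d^2 - 44*d - 84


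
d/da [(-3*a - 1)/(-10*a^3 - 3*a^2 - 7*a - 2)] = (30*a^3 + 9*a^2 + 21*a - (3*a + 1)*(30*a^2 + 6*a + 7) + 6)/(10*a^3 + 3*a^2 + 7*a + 2)^2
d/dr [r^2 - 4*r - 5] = 2*r - 4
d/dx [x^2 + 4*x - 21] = 2*x + 4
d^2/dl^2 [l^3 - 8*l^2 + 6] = 6*l - 16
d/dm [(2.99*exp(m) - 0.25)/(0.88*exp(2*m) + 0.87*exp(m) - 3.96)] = (-2.6312*exp(2*m) + 0.44*exp(m) - 11.6229)*exp(m)/(0.7744*exp(4*m) + 1.5312*exp(3*m) - 6.2127*exp(2*m) - 6.8904*exp(m) + 15.6816)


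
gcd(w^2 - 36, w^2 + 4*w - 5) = 1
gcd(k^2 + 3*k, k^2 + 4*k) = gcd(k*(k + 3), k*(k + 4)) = k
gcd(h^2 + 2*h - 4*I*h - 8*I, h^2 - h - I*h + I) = 1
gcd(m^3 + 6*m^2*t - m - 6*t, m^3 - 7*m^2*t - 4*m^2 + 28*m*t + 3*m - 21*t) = m - 1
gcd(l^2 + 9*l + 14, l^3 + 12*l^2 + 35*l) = l + 7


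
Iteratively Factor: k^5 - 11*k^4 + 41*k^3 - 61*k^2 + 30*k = (k - 1)*(k^4 - 10*k^3 + 31*k^2 - 30*k) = (k - 5)*(k - 1)*(k^3 - 5*k^2 + 6*k) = k*(k - 5)*(k - 1)*(k^2 - 5*k + 6) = k*(k - 5)*(k - 3)*(k - 1)*(k - 2)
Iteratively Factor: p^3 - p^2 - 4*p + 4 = (p - 1)*(p^2 - 4) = (p - 1)*(p + 2)*(p - 2)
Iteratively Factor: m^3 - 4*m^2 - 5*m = (m)*(m^2 - 4*m - 5) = m*(m + 1)*(m - 5)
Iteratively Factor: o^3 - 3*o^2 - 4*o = (o)*(o^2 - 3*o - 4) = o*(o + 1)*(o - 4)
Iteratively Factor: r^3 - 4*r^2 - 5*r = (r - 5)*(r^2 + r) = r*(r - 5)*(r + 1)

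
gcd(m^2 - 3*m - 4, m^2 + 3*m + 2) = m + 1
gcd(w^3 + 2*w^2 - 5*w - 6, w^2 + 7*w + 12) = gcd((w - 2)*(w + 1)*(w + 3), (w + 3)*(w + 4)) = w + 3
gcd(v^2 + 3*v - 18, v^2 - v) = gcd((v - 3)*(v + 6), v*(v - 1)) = 1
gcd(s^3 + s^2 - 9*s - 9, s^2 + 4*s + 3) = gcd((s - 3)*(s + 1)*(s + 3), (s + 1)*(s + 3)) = s^2 + 4*s + 3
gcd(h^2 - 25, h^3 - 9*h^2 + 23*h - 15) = h - 5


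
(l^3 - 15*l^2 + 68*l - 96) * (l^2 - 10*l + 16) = l^5 - 25*l^4 + 234*l^3 - 1016*l^2 + 2048*l - 1536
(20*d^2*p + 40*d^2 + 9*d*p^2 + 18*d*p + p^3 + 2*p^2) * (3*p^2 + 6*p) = 60*d^2*p^3 + 240*d^2*p^2 + 240*d^2*p + 27*d*p^4 + 108*d*p^3 + 108*d*p^2 + 3*p^5 + 12*p^4 + 12*p^3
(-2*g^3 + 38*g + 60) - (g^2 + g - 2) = -2*g^3 - g^2 + 37*g + 62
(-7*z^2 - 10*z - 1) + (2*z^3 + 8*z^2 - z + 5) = 2*z^3 + z^2 - 11*z + 4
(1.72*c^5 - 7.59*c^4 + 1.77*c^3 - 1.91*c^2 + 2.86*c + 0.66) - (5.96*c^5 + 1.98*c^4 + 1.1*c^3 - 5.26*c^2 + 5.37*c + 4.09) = -4.24*c^5 - 9.57*c^4 + 0.67*c^3 + 3.35*c^2 - 2.51*c - 3.43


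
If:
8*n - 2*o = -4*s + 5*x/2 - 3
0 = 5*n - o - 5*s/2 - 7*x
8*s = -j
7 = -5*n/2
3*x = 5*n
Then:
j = -5408/135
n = -14/5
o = 166/27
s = 676/135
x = -14/3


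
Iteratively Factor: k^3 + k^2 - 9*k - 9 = (k + 1)*(k^2 - 9) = (k + 1)*(k + 3)*(k - 3)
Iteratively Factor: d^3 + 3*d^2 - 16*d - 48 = (d + 4)*(d^2 - d - 12) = (d + 3)*(d + 4)*(d - 4)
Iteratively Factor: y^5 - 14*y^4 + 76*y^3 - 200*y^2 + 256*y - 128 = (y - 2)*(y^4 - 12*y^3 + 52*y^2 - 96*y + 64) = (y - 2)^2*(y^3 - 10*y^2 + 32*y - 32) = (y - 4)*(y - 2)^2*(y^2 - 6*y + 8) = (y - 4)^2*(y - 2)^2*(y - 2)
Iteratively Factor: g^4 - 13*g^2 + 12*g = (g + 4)*(g^3 - 4*g^2 + 3*g) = (g - 3)*(g + 4)*(g^2 - g) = g*(g - 3)*(g + 4)*(g - 1)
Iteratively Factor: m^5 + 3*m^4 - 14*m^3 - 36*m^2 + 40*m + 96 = (m - 2)*(m^4 + 5*m^3 - 4*m^2 - 44*m - 48) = (m - 2)*(m + 2)*(m^3 + 3*m^2 - 10*m - 24) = (m - 3)*(m - 2)*(m + 2)*(m^2 + 6*m + 8) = (m - 3)*(m - 2)*(m + 2)*(m + 4)*(m + 2)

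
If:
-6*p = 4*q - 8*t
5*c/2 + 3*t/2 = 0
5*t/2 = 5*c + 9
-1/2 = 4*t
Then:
No Solution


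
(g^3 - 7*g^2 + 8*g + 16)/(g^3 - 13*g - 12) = (g - 4)/(g + 3)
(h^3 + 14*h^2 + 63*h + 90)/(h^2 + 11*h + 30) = h + 3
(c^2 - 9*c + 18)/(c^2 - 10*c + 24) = (c - 3)/(c - 4)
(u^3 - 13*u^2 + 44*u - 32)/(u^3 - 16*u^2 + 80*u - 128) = (u - 1)/(u - 4)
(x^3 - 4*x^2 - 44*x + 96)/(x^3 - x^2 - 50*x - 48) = (x - 2)/(x + 1)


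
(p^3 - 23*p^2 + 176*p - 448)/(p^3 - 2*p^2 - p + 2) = (p^3 - 23*p^2 + 176*p - 448)/(p^3 - 2*p^2 - p + 2)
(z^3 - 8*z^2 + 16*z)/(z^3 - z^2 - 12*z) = (z - 4)/(z + 3)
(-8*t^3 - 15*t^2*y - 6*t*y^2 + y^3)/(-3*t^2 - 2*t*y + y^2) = (-8*t^2 - 7*t*y + y^2)/(-3*t + y)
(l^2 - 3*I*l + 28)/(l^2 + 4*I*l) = (l - 7*I)/l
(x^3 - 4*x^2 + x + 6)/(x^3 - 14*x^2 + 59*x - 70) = (x^2 - 2*x - 3)/(x^2 - 12*x + 35)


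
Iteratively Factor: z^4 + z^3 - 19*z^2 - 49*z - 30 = (z + 3)*(z^3 - 2*z^2 - 13*z - 10) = (z - 5)*(z + 3)*(z^2 + 3*z + 2) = (z - 5)*(z + 2)*(z + 3)*(z + 1)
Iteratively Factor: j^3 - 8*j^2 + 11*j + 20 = (j - 5)*(j^2 - 3*j - 4) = (j - 5)*(j + 1)*(j - 4)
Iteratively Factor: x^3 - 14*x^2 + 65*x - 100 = (x - 5)*(x^2 - 9*x + 20) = (x - 5)^2*(x - 4)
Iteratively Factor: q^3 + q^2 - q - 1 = (q + 1)*(q^2 - 1) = (q - 1)*(q + 1)*(q + 1)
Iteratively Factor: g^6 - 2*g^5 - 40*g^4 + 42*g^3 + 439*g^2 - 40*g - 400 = (g + 4)*(g^5 - 6*g^4 - 16*g^3 + 106*g^2 + 15*g - 100) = (g + 4)^2*(g^4 - 10*g^3 + 24*g^2 + 10*g - 25) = (g - 1)*(g + 4)^2*(g^3 - 9*g^2 + 15*g + 25) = (g - 1)*(g + 1)*(g + 4)^2*(g^2 - 10*g + 25) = (g - 5)*(g - 1)*(g + 1)*(g + 4)^2*(g - 5)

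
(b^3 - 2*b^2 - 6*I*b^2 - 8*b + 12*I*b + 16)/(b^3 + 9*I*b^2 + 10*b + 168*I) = (b^2 - 2*b*(1 + I) + 4*I)/(b^2 + 13*I*b - 42)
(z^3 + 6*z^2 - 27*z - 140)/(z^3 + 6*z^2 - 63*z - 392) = (z^2 - z - 20)/(z^2 - z - 56)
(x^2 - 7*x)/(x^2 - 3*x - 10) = x*(7 - x)/(-x^2 + 3*x + 10)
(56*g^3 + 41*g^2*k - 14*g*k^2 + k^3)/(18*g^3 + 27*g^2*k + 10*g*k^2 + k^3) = (56*g^2 - 15*g*k + k^2)/(18*g^2 + 9*g*k + k^2)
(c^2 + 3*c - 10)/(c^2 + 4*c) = (c^2 + 3*c - 10)/(c*(c + 4))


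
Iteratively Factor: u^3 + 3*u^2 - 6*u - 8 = (u + 1)*(u^2 + 2*u - 8) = (u - 2)*(u + 1)*(u + 4)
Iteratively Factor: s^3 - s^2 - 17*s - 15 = (s + 1)*(s^2 - 2*s - 15) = (s + 1)*(s + 3)*(s - 5)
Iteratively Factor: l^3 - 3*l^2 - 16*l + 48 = (l + 4)*(l^2 - 7*l + 12) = (l - 4)*(l + 4)*(l - 3)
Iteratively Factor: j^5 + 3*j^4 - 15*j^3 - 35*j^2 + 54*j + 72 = (j + 1)*(j^4 + 2*j^3 - 17*j^2 - 18*j + 72) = (j - 3)*(j + 1)*(j^3 + 5*j^2 - 2*j - 24) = (j - 3)*(j + 1)*(j + 3)*(j^2 + 2*j - 8) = (j - 3)*(j - 2)*(j + 1)*(j + 3)*(j + 4)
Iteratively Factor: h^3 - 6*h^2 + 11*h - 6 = (h - 1)*(h^2 - 5*h + 6) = (h - 3)*(h - 1)*(h - 2)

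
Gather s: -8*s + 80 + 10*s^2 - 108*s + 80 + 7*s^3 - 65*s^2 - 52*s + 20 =7*s^3 - 55*s^2 - 168*s + 180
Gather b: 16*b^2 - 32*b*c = 16*b^2 - 32*b*c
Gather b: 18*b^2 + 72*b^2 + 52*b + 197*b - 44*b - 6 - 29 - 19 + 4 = 90*b^2 + 205*b - 50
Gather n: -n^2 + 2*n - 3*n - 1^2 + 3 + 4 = -n^2 - n + 6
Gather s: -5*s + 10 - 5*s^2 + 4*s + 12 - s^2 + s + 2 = 24 - 6*s^2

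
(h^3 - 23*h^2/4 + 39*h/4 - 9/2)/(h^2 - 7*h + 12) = (4*h^2 - 11*h + 6)/(4*(h - 4))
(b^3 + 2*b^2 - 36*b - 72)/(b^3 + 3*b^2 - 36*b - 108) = (b + 2)/(b + 3)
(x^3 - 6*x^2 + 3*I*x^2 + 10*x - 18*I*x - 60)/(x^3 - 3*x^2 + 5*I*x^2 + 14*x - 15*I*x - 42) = (x^2 + x*(-6 + 5*I) - 30*I)/(x^2 + x*(-3 + 7*I) - 21*I)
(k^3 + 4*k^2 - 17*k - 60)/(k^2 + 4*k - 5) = (k^2 - k - 12)/(k - 1)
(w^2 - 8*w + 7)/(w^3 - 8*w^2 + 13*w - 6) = (w - 7)/(w^2 - 7*w + 6)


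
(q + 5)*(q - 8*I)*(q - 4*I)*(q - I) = q^4 + 5*q^3 - 13*I*q^3 - 44*q^2 - 65*I*q^2 - 220*q + 32*I*q + 160*I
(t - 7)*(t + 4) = t^2 - 3*t - 28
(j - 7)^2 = j^2 - 14*j + 49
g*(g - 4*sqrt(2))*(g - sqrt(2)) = g^3 - 5*sqrt(2)*g^2 + 8*g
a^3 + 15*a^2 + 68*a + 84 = (a + 2)*(a + 6)*(a + 7)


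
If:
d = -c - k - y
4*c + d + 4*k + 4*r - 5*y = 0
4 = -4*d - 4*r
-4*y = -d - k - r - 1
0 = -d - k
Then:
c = -4/19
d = -16/19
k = 16/19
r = -3/19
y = 4/19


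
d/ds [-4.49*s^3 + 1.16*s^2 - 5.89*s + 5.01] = -13.47*s^2 + 2.32*s - 5.89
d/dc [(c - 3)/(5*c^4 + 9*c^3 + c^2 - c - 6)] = (5*c^4 + 9*c^3 + c^2 - c - (c - 3)*(20*c^3 + 27*c^2 + 2*c - 1) - 6)/(5*c^4 + 9*c^3 + c^2 - c - 6)^2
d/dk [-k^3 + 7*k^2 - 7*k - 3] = -3*k^2 + 14*k - 7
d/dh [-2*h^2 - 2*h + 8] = -4*h - 2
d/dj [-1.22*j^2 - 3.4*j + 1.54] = -2.44*j - 3.4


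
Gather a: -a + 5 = 5 - a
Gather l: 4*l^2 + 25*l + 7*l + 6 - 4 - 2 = 4*l^2 + 32*l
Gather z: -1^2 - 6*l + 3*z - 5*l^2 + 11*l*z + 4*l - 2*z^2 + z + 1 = -5*l^2 - 2*l - 2*z^2 + z*(11*l + 4)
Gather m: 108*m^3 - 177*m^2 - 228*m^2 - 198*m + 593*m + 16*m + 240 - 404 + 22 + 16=108*m^3 - 405*m^2 + 411*m - 126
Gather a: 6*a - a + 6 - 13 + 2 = 5*a - 5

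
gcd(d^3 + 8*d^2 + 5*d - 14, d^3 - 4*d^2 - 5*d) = 1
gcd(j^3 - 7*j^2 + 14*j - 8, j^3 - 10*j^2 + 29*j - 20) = j^2 - 5*j + 4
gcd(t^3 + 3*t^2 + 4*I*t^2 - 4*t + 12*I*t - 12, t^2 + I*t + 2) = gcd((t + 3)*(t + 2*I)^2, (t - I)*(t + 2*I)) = t + 2*I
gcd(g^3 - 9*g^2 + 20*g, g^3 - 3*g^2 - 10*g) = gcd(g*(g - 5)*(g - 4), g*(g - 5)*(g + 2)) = g^2 - 5*g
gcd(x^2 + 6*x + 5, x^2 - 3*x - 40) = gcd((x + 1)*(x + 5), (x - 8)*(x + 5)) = x + 5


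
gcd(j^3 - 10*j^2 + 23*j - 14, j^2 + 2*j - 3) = j - 1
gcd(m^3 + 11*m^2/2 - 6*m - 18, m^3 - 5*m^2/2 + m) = m - 2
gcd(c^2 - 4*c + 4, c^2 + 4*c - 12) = c - 2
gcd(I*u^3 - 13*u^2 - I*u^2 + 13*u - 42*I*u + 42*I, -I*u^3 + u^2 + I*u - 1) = u - 1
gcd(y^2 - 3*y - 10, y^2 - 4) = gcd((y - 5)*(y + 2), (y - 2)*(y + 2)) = y + 2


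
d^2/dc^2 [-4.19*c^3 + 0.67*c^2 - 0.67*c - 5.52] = 1.34 - 25.14*c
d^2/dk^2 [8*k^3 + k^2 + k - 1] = 48*k + 2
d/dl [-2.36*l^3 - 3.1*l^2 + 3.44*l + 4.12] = -7.08*l^2 - 6.2*l + 3.44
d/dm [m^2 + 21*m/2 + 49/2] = 2*m + 21/2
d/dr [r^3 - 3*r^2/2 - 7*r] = 3*r^2 - 3*r - 7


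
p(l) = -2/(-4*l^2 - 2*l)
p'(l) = -2*(8*l + 2)/(-4*l^2 - 2*l)^2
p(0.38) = 1.50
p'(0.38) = -5.63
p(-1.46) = 0.36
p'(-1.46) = 0.62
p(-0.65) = 5.13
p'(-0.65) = 42.08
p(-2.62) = 0.09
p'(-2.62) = 0.08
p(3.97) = 0.03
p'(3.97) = -0.01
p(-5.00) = 0.02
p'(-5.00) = 0.01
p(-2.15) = 0.14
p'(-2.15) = 0.15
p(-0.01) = -102.04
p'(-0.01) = -9995.84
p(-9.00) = 0.01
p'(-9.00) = 0.00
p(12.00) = 0.00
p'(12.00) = 0.00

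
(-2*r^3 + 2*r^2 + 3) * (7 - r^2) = 2*r^5 - 2*r^4 - 14*r^3 + 11*r^2 + 21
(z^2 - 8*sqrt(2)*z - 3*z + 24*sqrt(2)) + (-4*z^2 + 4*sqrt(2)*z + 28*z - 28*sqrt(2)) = -3*z^2 - 4*sqrt(2)*z + 25*z - 4*sqrt(2)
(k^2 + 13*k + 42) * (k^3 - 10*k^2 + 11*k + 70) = k^5 + 3*k^4 - 77*k^3 - 207*k^2 + 1372*k + 2940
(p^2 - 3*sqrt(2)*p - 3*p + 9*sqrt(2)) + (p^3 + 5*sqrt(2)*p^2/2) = p^3 + p^2 + 5*sqrt(2)*p^2/2 - 3*sqrt(2)*p - 3*p + 9*sqrt(2)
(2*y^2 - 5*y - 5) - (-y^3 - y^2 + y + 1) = y^3 + 3*y^2 - 6*y - 6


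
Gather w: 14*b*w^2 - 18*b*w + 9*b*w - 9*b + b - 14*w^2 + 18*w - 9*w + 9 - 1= -8*b + w^2*(14*b - 14) + w*(9 - 9*b) + 8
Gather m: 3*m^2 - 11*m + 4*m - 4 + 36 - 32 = 3*m^2 - 7*m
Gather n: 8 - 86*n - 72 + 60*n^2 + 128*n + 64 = 60*n^2 + 42*n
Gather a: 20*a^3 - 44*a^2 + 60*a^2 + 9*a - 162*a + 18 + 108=20*a^3 + 16*a^2 - 153*a + 126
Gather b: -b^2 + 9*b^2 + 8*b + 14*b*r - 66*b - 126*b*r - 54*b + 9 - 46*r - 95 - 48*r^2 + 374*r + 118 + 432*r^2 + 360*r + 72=8*b^2 + b*(-112*r - 112) + 384*r^2 + 688*r + 104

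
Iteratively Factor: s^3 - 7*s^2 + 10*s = (s - 2)*(s^2 - 5*s) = s*(s - 2)*(s - 5)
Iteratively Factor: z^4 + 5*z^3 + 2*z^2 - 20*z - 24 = (z + 3)*(z^3 + 2*z^2 - 4*z - 8) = (z + 2)*(z + 3)*(z^2 - 4) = (z + 2)^2*(z + 3)*(z - 2)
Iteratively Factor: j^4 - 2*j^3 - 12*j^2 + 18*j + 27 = (j + 1)*(j^3 - 3*j^2 - 9*j + 27) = (j - 3)*(j + 1)*(j^2 - 9) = (j - 3)^2*(j + 1)*(j + 3)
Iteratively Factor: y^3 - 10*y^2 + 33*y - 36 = (y - 4)*(y^2 - 6*y + 9) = (y - 4)*(y - 3)*(y - 3)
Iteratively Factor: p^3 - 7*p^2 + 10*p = (p - 2)*(p^2 - 5*p) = p*(p - 2)*(p - 5)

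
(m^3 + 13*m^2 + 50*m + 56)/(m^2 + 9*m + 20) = (m^2 + 9*m + 14)/(m + 5)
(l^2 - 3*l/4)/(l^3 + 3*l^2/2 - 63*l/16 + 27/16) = 4*l/(4*l^2 + 9*l - 9)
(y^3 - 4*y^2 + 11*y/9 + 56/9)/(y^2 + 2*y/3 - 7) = (3*y^2 - 5*y - 8)/(3*(y + 3))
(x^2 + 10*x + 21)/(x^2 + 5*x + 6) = (x + 7)/(x + 2)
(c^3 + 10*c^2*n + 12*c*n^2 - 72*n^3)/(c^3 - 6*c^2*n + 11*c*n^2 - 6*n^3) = (c^2 + 12*c*n + 36*n^2)/(c^2 - 4*c*n + 3*n^2)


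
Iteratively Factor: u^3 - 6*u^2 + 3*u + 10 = (u - 5)*(u^2 - u - 2) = (u - 5)*(u + 1)*(u - 2)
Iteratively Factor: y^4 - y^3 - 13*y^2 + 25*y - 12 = (y - 3)*(y^3 + 2*y^2 - 7*y + 4) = (y - 3)*(y - 1)*(y^2 + 3*y - 4) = (y - 3)*(y - 1)*(y + 4)*(y - 1)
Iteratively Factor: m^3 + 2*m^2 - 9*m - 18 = (m + 3)*(m^2 - m - 6) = (m - 3)*(m + 3)*(m + 2)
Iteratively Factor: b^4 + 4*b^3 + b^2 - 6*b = (b + 3)*(b^3 + b^2 - 2*b) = b*(b + 3)*(b^2 + b - 2) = b*(b + 2)*(b + 3)*(b - 1)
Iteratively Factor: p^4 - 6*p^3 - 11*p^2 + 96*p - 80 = (p + 4)*(p^3 - 10*p^2 + 29*p - 20) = (p - 1)*(p + 4)*(p^2 - 9*p + 20) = (p - 4)*(p - 1)*(p + 4)*(p - 5)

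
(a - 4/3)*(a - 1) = a^2 - 7*a/3 + 4/3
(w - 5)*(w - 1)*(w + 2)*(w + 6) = w^4 + 2*w^3 - 31*w^2 - 32*w + 60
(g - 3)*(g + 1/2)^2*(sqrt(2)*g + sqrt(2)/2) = sqrt(2)*g^4 - 3*sqrt(2)*g^3/2 - 15*sqrt(2)*g^2/4 - 17*sqrt(2)*g/8 - 3*sqrt(2)/8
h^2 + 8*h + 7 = (h + 1)*(h + 7)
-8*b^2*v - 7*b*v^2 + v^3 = v*(-8*b + v)*(b + v)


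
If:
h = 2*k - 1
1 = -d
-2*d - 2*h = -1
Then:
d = -1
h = 3/2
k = 5/4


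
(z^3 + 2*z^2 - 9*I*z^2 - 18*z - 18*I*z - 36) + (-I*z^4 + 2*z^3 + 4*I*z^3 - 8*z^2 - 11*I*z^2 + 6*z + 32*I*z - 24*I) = -I*z^4 + 3*z^3 + 4*I*z^3 - 6*z^2 - 20*I*z^2 - 12*z + 14*I*z - 36 - 24*I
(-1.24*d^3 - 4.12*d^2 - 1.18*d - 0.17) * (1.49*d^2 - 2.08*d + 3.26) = -1.8476*d^5 - 3.5596*d^4 + 2.769*d^3 - 11.2301*d^2 - 3.4932*d - 0.5542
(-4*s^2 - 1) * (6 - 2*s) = 8*s^3 - 24*s^2 + 2*s - 6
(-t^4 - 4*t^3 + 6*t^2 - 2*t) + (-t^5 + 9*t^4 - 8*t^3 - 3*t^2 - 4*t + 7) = -t^5 + 8*t^4 - 12*t^3 + 3*t^2 - 6*t + 7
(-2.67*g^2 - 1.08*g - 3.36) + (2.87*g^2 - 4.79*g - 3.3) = 0.2*g^2 - 5.87*g - 6.66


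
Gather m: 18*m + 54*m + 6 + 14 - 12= 72*m + 8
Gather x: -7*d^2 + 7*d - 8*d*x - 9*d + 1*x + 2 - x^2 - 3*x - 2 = -7*d^2 - 2*d - x^2 + x*(-8*d - 2)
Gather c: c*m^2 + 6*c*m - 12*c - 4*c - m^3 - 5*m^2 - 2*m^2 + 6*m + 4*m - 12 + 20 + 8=c*(m^2 + 6*m - 16) - m^3 - 7*m^2 + 10*m + 16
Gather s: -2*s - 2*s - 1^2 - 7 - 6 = -4*s - 14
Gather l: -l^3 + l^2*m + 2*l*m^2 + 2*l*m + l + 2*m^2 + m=-l^3 + l^2*m + l*(2*m^2 + 2*m + 1) + 2*m^2 + m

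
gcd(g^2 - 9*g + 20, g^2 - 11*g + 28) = g - 4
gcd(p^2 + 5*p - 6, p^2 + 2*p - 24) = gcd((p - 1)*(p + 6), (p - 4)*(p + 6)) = p + 6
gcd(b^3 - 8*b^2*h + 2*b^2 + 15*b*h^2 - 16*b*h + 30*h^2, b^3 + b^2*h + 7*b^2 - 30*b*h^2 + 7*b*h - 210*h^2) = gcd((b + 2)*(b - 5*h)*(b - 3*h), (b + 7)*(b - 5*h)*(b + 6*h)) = b - 5*h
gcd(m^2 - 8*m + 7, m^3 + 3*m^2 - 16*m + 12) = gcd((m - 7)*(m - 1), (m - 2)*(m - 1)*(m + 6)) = m - 1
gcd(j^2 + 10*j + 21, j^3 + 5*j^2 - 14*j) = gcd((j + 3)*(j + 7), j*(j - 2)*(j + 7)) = j + 7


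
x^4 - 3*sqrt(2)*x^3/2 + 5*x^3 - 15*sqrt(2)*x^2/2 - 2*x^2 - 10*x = x*(x + 5)*(x - 2*sqrt(2))*(x + sqrt(2)/2)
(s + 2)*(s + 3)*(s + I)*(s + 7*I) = s^4 + 5*s^3 + 8*I*s^3 - s^2 + 40*I*s^2 - 35*s + 48*I*s - 42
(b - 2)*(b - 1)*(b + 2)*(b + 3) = b^4 + 2*b^3 - 7*b^2 - 8*b + 12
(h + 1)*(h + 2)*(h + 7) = h^3 + 10*h^2 + 23*h + 14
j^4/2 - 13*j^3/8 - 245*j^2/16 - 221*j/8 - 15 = (j/2 + 1)*(j - 8)*(j + 5/4)*(j + 3/2)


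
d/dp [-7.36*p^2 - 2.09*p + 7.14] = -14.72*p - 2.09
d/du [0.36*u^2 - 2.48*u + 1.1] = 0.72*u - 2.48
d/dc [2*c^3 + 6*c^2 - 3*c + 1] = 6*c^2 + 12*c - 3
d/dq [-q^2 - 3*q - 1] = -2*q - 3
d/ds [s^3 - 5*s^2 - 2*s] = 3*s^2 - 10*s - 2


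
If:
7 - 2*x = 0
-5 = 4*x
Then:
No Solution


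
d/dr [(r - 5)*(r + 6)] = 2*r + 1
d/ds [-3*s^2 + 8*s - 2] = 8 - 6*s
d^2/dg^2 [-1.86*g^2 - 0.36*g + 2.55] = -3.72000000000000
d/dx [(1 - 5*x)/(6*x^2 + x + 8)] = (-30*x^2 - 5*x + (5*x - 1)*(12*x + 1) - 40)/(6*x^2 + x + 8)^2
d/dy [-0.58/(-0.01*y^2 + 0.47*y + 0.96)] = (0.2726 - 0.0116*y)/(-0.01*y^2 + 0.47*y + 0.96)^2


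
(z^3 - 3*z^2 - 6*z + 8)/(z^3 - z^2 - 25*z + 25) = (z^2 - 2*z - 8)/(z^2 - 25)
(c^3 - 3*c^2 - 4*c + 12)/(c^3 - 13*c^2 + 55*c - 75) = (c^2 - 4)/(c^2 - 10*c + 25)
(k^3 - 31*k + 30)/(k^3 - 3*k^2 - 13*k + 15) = (k + 6)/(k + 3)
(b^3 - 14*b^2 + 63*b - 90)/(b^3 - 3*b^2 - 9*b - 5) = (b^2 - 9*b + 18)/(b^2 + 2*b + 1)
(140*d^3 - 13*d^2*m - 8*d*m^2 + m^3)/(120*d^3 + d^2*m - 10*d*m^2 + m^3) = (28*d^2 + 3*d*m - m^2)/(24*d^2 + 5*d*m - m^2)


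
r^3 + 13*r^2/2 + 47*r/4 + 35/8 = (r + 1/2)*(r + 5/2)*(r + 7/2)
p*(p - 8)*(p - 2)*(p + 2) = p^4 - 8*p^3 - 4*p^2 + 32*p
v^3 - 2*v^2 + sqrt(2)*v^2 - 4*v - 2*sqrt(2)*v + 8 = (v - 2)*(v - sqrt(2))*(v + 2*sqrt(2))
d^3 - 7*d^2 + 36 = (d - 6)*(d - 3)*(d + 2)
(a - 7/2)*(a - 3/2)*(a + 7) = a^3 + 2*a^2 - 119*a/4 + 147/4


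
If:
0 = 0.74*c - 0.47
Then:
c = 0.64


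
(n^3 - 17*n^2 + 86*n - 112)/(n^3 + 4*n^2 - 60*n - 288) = (n^2 - 9*n + 14)/(n^2 + 12*n + 36)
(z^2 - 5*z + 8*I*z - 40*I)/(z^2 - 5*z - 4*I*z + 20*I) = (z + 8*I)/(z - 4*I)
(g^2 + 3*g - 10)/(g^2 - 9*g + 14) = (g + 5)/(g - 7)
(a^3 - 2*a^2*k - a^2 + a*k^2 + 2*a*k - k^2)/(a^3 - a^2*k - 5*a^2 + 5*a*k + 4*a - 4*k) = (a - k)/(a - 4)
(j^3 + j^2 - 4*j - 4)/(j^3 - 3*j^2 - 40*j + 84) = (j^2 + 3*j + 2)/(j^2 - j - 42)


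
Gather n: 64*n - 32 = 64*n - 32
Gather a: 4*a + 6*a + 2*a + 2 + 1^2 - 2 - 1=12*a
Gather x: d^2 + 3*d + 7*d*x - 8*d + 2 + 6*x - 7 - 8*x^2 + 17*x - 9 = d^2 - 5*d - 8*x^2 + x*(7*d + 23) - 14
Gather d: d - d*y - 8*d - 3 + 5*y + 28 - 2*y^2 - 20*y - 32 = d*(-y - 7) - 2*y^2 - 15*y - 7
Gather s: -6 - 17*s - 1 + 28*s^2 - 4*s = 28*s^2 - 21*s - 7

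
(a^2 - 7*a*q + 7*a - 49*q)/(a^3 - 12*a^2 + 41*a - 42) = (a^2 - 7*a*q + 7*a - 49*q)/(a^3 - 12*a^2 + 41*a - 42)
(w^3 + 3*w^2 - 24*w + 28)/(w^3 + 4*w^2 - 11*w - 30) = (w^3 + 3*w^2 - 24*w + 28)/(w^3 + 4*w^2 - 11*w - 30)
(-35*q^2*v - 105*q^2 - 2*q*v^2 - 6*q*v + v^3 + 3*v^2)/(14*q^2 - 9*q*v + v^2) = (-5*q*v - 15*q - v^2 - 3*v)/(2*q - v)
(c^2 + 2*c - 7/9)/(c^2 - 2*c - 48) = (-c^2 - 2*c + 7/9)/(-c^2 + 2*c + 48)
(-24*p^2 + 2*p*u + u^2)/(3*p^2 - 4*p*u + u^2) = (-24*p^2 + 2*p*u + u^2)/(3*p^2 - 4*p*u + u^2)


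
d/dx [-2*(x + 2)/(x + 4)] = -4/(x + 4)^2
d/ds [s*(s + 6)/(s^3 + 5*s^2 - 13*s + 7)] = (-s^3 - 13*s^2 - 56*s - 42)/(s^5 + 11*s^4 + 10*s^3 - 106*s^2 + 133*s - 49)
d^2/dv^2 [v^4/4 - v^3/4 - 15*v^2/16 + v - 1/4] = 3*v^2 - 3*v/2 - 15/8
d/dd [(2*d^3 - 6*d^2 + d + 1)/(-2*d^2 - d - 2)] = (-4*d^4 - 4*d^3 - 4*d^2 + 28*d - 1)/(4*d^4 + 4*d^3 + 9*d^2 + 4*d + 4)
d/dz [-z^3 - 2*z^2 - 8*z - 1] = -3*z^2 - 4*z - 8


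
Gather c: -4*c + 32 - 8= 24 - 4*c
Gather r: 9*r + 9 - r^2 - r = -r^2 + 8*r + 9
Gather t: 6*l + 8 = 6*l + 8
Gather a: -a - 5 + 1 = -a - 4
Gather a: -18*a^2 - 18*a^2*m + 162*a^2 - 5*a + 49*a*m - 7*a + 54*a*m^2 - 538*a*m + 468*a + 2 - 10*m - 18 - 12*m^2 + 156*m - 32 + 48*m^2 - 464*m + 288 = a^2*(144 - 18*m) + a*(54*m^2 - 489*m + 456) + 36*m^2 - 318*m + 240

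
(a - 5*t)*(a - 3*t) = a^2 - 8*a*t + 15*t^2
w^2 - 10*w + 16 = (w - 8)*(w - 2)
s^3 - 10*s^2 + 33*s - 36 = (s - 4)*(s - 3)^2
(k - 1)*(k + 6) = k^2 + 5*k - 6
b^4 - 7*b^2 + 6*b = b*(b - 2)*(b - 1)*(b + 3)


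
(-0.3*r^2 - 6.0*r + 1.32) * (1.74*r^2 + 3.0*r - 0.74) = -0.522*r^4 - 11.34*r^3 - 15.4812*r^2 + 8.4*r - 0.9768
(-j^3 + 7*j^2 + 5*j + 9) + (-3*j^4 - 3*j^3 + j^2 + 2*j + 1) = -3*j^4 - 4*j^3 + 8*j^2 + 7*j + 10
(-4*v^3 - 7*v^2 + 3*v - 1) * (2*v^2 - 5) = -8*v^5 - 14*v^4 + 26*v^3 + 33*v^2 - 15*v + 5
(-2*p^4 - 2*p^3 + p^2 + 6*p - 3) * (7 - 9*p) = 18*p^5 + 4*p^4 - 23*p^3 - 47*p^2 + 69*p - 21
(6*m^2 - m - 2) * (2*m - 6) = 12*m^3 - 38*m^2 + 2*m + 12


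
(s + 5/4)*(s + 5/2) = s^2 + 15*s/4 + 25/8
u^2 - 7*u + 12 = (u - 4)*(u - 3)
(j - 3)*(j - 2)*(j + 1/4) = j^3 - 19*j^2/4 + 19*j/4 + 3/2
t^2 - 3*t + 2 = (t - 2)*(t - 1)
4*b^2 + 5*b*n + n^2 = (b + n)*(4*b + n)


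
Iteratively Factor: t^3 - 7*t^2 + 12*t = (t - 3)*(t^2 - 4*t) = t*(t - 3)*(t - 4)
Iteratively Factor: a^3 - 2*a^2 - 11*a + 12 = (a + 3)*(a^2 - 5*a + 4) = (a - 4)*(a + 3)*(a - 1)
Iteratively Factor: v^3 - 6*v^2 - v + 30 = (v - 5)*(v^2 - v - 6) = (v - 5)*(v + 2)*(v - 3)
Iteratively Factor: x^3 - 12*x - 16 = (x + 2)*(x^2 - 2*x - 8) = (x + 2)^2*(x - 4)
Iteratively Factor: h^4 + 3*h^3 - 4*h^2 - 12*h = (h + 3)*(h^3 - 4*h) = (h - 2)*(h + 3)*(h^2 + 2*h) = h*(h - 2)*(h + 3)*(h + 2)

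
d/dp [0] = 0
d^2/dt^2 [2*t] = 0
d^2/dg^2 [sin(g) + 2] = -sin(g)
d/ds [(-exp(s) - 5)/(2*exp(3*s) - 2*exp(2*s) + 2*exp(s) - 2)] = ((exp(s) + 5)*(3*exp(2*s) - 2*exp(s) + 1) - exp(3*s) + exp(2*s) - exp(s) + 1)*exp(s)/(2*(exp(3*s) - exp(2*s) + exp(s) - 1)^2)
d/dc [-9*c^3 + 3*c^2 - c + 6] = -27*c^2 + 6*c - 1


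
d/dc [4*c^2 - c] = 8*c - 1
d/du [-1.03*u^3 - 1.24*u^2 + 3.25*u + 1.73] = -3.09*u^2 - 2.48*u + 3.25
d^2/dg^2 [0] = 0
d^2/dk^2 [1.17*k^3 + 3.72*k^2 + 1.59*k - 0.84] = 7.02*k + 7.44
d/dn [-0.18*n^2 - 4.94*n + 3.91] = -0.36*n - 4.94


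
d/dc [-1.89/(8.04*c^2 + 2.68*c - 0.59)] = (30.3912*c + 5.0652)/(8.04*c^2 + 2.68*c - 0.59)^2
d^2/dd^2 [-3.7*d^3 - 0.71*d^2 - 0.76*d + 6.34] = -22.2*d - 1.42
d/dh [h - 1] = 1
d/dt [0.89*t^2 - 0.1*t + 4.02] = 1.78*t - 0.1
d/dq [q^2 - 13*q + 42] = 2*q - 13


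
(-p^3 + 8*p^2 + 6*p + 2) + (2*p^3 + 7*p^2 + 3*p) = p^3 + 15*p^2 + 9*p + 2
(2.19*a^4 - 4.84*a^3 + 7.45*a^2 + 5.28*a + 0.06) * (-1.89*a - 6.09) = -4.1391*a^5 - 4.1895*a^4 + 15.3951*a^3 - 55.3497*a^2 - 32.2686*a - 0.3654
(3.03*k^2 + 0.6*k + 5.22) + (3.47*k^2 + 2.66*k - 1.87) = 6.5*k^2 + 3.26*k + 3.35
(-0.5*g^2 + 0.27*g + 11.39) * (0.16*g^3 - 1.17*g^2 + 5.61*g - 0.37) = -0.08*g^5 + 0.6282*g^4 - 1.2985*g^3 - 11.6266*g^2 + 63.798*g - 4.2143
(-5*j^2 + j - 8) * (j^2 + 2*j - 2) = -5*j^4 - 9*j^3 + 4*j^2 - 18*j + 16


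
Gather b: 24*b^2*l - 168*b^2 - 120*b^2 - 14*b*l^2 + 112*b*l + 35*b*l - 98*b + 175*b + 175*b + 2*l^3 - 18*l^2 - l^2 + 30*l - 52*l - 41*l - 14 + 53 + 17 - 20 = b^2*(24*l - 288) + b*(-14*l^2 + 147*l + 252) + 2*l^3 - 19*l^2 - 63*l + 36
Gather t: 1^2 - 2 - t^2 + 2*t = -t^2 + 2*t - 1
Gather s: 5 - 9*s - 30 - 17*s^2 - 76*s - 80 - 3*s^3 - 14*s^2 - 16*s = -3*s^3 - 31*s^2 - 101*s - 105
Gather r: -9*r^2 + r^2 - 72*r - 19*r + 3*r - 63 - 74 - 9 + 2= -8*r^2 - 88*r - 144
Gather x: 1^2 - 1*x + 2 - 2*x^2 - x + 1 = -2*x^2 - 2*x + 4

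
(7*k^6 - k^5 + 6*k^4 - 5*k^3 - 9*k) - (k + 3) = 7*k^6 - k^5 + 6*k^4 - 5*k^3 - 10*k - 3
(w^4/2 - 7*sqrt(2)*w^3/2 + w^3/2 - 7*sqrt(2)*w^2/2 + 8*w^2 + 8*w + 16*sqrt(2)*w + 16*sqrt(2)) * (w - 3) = w^5/2 - 7*sqrt(2)*w^4/2 - w^4 + 13*w^3/2 + 7*sqrt(2)*w^3 - 16*w^2 + 53*sqrt(2)*w^2/2 - 32*sqrt(2)*w - 24*w - 48*sqrt(2)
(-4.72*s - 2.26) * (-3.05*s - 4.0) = 14.396*s^2 + 25.773*s + 9.04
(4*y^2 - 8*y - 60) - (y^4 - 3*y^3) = -y^4 + 3*y^3 + 4*y^2 - 8*y - 60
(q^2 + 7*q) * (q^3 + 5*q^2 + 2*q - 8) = q^5 + 12*q^4 + 37*q^3 + 6*q^2 - 56*q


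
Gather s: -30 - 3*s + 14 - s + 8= -4*s - 8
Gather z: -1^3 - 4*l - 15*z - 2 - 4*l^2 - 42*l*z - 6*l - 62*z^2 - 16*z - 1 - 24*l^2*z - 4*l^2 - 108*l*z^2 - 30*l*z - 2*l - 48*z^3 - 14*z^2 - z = -8*l^2 - 12*l - 48*z^3 + z^2*(-108*l - 76) + z*(-24*l^2 - 72*l - 32) - 4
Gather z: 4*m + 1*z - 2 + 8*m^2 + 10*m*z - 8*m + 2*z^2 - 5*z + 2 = 8*m^2 - 4*m + 2*z^2 + z*(10*m - 4)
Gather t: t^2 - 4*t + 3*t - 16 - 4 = t^2 - t - 20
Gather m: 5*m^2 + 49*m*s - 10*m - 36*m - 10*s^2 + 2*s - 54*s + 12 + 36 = 5*m^2 + m*(49*s - 46) - 10*s^2 - 52*s + 48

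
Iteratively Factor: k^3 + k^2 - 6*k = (k - 2)*(k^2 + 3*k) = (k - 2)*(k + 3)*(k)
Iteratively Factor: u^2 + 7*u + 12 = (u + 3)*(u + 4)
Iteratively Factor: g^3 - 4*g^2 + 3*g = (g - 3)*(g^2 - g) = (g - 3)*(g - 1)*(g)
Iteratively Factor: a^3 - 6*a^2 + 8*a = (a - 2)*(a^2 - 4*a) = (a - 4)*(a - 2)*(a)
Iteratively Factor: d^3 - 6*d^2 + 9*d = (d - 3)*(d^2 - 3*d) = d*(d - 3)*(d - 3)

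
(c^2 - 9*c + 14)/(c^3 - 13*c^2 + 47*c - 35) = (c - 2)/(c^2 - 6*c + 5)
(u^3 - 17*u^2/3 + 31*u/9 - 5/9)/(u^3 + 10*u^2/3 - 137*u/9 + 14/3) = (3*u^2 - 16*u + 5)/(3*u^2 + 11*u - 42)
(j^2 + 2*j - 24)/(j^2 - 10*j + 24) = (j + 6)/(j - 6)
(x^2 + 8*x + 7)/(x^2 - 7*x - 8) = (x + 7)/(x - 8)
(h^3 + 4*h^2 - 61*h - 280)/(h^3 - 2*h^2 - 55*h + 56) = (h + 5)/(h - 1)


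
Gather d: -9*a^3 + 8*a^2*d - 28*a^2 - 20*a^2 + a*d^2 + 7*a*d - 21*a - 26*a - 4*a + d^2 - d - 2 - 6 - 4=-9*a^3 - 48*a^2 - 51*a + d^2*(a + 1) + d*(8*a^2 + 7*a - 1) - 12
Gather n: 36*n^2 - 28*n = 36*n^2 - 28*n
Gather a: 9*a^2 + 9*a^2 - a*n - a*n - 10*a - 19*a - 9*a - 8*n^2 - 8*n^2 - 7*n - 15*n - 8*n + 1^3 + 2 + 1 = 18*a^2 + a*(-2*n - 38) - 16*n^2 - 30*n + 4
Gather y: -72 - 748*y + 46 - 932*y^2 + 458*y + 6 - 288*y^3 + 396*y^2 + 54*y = -288*y^3 - 536*y^2 - 236*y - 20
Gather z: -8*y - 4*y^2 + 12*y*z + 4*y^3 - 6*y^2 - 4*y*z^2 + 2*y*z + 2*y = 4*y^3 - 10*y^2 - 4*y*z^2 + 14*y*z - 6*y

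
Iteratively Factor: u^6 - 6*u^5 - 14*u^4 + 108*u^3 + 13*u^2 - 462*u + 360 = (u - 4)*(u^5 - 2*u^4 - 22*u^3 + 20*u^2 + 93*u - 90) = (u - 4)*(u - 1)*(u^4 - u^3 - 23*u^2 - 3*u + 90) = (u - 4)*(u - 1)*(u + 3)*(u^3 - 4*u^2 - 11*u + 30) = (u - 4)*(u - 2)*(u - 1)*(u + 3)*(u^2 - 2*u - 15) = (u - 5)*(u - 4)*(u - 2)*(u - 1)*(u + 3)*(u + 3)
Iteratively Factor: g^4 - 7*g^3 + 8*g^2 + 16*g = (g + 1)*(g^3 - 8*g^2 + 16*g) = (g - 4)*(g + 1)*(g^2 - 4*g) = g*(g - 4)*(g + 1)*(g - 4)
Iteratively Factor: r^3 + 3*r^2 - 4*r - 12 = (r + 2)*(r^2 + r - 6) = (r - 2)*(r + 2)*(r + 3)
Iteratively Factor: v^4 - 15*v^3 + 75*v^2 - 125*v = (v - 5)*(v^3 - 10*v^2 + 25*v) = (v - 5)^2*(v^2 - 5*v) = (v - 5)^3*(v)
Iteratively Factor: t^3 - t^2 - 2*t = (t)*(t^2 - t - 2) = t*(t + 1)*(t - 2)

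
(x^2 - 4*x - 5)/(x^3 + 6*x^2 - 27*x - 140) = (x + 1)/(x^2 + 11*x + 28)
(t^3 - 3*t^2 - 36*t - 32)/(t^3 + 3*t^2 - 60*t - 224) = (t + 1)/(t + 7)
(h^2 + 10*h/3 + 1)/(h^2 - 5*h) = (h^2 + 10*h/3 + 1)/(h*(h - 5))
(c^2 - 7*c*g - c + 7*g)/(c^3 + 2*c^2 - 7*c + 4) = (c - 7*g)/(c^2 + 3*c - 4)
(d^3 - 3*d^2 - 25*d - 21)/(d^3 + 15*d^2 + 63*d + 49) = (d^2 - 4*d - 21)/(d^2 + 14*d + 49)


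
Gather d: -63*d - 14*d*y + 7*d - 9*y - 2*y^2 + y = d*(-14*y - 56) - 2*y^2 - 8*y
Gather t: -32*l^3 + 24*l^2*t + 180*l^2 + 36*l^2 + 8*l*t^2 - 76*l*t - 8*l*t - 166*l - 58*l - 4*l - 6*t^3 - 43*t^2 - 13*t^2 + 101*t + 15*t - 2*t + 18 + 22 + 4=-32*l^3 + 216*l^2 - 228*l - 6*t^3 + t^2*(8*l - 56) + t*(24*l^2 - 84*l + 114) + 44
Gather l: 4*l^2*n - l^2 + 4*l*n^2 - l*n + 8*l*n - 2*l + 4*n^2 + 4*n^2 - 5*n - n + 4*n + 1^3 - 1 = l^2*(4*n - 1) + l*(4*n^2 + 7*n - 2) + 8*n^2 - 2*n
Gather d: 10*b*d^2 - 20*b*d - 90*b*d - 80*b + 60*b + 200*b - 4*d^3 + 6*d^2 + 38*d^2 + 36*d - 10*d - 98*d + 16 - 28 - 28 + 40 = 180*b - 4*d^3 + d^2*(10*b + 44) + d*(-110*b - 72)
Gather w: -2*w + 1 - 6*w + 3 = 4 - 8*w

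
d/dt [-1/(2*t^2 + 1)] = 4*t/(2*t^2 + 1)^2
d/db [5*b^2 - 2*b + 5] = 10*b - 2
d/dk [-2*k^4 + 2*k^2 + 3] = -8*k^3 + 4*k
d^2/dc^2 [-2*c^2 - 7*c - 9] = -4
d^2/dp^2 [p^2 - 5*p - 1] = 2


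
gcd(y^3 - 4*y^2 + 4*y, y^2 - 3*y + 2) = y - 2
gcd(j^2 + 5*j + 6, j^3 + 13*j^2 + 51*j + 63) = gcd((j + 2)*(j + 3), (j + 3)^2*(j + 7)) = j + 3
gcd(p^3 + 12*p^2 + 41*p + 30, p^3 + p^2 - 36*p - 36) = p^2 + 7*p + 6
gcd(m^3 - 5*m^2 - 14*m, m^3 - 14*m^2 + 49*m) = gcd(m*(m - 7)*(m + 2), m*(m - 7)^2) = m^2 - 7*m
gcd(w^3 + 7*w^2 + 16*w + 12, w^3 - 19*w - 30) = w^2 + 5*w + 6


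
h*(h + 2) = h^2 + 2*h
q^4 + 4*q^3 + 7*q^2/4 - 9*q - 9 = (q - 3/2)*(q + 3/2)*(q + 2)^2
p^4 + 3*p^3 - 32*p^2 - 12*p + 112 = (p - 4)*(p - 2)*(p + 2)*(p + 7)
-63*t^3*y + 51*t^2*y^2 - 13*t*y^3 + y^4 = y*(-7*t + y)*(-3*t + y)^2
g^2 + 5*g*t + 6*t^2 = (g + 2*t)*(g + 3*t)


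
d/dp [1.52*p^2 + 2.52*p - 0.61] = 3.04*p + 2.52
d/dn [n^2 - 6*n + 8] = 2*n - 6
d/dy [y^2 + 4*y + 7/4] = 2*y + 4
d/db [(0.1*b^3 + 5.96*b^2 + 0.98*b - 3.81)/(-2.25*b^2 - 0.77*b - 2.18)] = (-0.225*b^4 - 0.154*b^3 - 3.0382*b^2 - 43.1306*b - 5.0701)/(5.0625*b^4 + 3.465*b^3 + 10.4029*b^2 + 3.3572*b + 4.7524)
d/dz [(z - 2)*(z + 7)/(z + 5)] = (z^2 + 10*z + 39)/(z^2 + 10*z + 25)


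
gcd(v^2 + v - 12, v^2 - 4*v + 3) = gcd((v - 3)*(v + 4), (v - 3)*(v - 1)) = v - 3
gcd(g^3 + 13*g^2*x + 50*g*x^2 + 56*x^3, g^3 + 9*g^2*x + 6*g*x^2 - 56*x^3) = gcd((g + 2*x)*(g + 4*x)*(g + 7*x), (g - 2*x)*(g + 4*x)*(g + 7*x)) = g^2 + 11*g*x + 28*x^2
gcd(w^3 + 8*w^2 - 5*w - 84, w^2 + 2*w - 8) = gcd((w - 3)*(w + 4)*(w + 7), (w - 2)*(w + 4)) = w + 4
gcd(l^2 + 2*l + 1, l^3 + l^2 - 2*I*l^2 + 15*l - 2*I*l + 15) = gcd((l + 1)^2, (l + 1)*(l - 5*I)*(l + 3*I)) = l + 1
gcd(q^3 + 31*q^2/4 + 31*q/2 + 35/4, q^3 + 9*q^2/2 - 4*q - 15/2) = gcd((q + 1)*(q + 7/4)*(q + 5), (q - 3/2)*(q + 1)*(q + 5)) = q^2 + 6*q + 5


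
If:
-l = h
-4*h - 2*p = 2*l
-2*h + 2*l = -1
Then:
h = 1/4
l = -1/4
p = -1/4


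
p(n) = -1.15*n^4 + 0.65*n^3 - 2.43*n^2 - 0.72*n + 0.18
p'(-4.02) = 349.17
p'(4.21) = -329.86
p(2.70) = -67.80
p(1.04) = -3.81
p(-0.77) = -1.41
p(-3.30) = -183.65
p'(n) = -4.6*n^3 + 1.95*n^2 - 4.86*n - 0.72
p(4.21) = -358.68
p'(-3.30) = 201.86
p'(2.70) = -90.17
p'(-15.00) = 16035.93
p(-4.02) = -378.75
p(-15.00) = -60948.27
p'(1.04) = -8.84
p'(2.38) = -63.26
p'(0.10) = -1.19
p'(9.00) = -3239.91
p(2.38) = -43.43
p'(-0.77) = 6.28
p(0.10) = 0.08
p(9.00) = -7274.43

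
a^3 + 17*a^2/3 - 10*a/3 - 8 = (a - 4/3)*(a + 1)*(a + 6)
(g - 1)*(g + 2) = g^2 + g - 2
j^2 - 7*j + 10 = (j - 5)*(j - 2)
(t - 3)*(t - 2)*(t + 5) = t^3 - 19*t + 30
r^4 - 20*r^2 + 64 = (r - 4)*(r - 2)*(r + 2)*(r + 4)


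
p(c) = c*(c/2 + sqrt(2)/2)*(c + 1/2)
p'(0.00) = 0.35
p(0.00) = 0.00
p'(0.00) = 0.35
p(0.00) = 0.00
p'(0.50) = 1.69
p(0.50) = 0.48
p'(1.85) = 9.03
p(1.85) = 7.10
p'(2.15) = 11.40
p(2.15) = 10.15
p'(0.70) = 2.43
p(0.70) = 0.89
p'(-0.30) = -0.09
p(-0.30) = -0.03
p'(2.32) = 12.87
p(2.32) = 12.22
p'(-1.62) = 1.19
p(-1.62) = -0.19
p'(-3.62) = 13.08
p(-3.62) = -12.46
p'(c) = c*(c/2 + sqrt(2)/2) + c*(c + 1/2)/2 + (c/2 + sqrt(2)/2)*(c + 1/2)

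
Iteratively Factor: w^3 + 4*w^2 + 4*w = (w)*(w^2 + 4*w + 4) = w*(w + 2)*(w + 2)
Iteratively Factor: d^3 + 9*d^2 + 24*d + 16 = (d + 4)*(d^2 + 5*d + 4) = (d + 4)^2*(d + 1)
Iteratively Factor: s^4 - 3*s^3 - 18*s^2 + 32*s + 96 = (s + 3)*(s^3 - 6*s^2 + 32) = (s - 4)*(s + 3)*(s^2 - 2*s - 8) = (s - 4)*(s + 2)*(s + 3)*(s - 4)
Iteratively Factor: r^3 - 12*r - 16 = (r - 4)*(r^2 + 4*r + 4) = (r - 4)*(r + 2)*(r + 2)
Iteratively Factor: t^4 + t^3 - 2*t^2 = (t)*(t^3 + t^2 - 2*t) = t*(t + 2)*(t^2 - t) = t*(t - 1)*(t + 2)*(t)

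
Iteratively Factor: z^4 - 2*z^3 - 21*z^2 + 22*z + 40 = (z - 2)*(z^3 - 21*z - 20) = (z - 5)*(z - 2)*(z^2 + 5*z + 4) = (z - 5)*(z - 2)*(z + 4)*(z + 1)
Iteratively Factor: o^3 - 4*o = (o)*(o^2 - 4) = o*(o + 2)*(o - 2)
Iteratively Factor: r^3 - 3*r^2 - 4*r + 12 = (r - 3)*(r^2 - 4) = (r - 3)*(r - 2)*(r + 2)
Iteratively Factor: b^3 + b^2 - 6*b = (b)*(b^2 + b - 6) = b*(b - 2)*(b + 3)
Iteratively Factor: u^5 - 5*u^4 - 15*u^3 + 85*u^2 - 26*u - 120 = (u - 2)*(u^4 - 3*u^3 - 21*u^2 + 43*u + 60) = (u - 3)*(u - 2)*(u^3 - 21*u - 20) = (u - 5)*(u - 3)*(u - 2)*(u^2 + 5*u + 4) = (u - 5)*(u - 3)*(u - 2)*(u + 4)*(u + 1)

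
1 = 1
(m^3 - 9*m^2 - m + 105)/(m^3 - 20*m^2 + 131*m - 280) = (m + 3)/(m - 8)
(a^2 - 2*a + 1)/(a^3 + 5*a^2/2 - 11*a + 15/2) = 2*(a - 1)/(2*a^2 + 7*a - 15)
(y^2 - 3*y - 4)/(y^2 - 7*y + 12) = (y + 1)/(y - 3)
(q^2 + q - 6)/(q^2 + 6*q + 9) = (q - 2)/(q + 3)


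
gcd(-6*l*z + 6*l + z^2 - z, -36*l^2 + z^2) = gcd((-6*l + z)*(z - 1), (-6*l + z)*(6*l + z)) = -6*l + z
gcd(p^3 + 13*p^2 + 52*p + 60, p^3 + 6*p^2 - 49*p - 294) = p + 6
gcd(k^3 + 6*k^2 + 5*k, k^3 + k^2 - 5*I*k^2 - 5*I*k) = k^2 + k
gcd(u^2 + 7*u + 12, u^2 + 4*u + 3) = u + 3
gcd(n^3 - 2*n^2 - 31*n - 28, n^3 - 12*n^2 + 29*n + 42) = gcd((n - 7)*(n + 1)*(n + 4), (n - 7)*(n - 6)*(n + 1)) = n^2 - 6*n - 7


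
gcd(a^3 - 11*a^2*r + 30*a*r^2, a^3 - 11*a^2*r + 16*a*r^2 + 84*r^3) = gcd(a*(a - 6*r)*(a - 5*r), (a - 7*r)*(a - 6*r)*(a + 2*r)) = -a + 6*r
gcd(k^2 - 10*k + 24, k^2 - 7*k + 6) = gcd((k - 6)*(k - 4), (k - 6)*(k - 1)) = k - 6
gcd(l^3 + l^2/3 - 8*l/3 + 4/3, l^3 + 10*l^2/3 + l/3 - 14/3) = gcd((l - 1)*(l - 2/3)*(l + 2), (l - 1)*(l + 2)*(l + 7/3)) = l^2 + l - 2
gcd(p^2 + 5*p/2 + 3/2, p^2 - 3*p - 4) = p + 1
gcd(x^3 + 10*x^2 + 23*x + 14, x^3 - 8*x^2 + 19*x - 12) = 1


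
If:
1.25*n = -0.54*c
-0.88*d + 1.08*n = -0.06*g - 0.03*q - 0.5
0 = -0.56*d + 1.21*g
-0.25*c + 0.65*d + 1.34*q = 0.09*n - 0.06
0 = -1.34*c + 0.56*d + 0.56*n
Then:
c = 0.17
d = 0.48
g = 0.22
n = -0.07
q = -0.25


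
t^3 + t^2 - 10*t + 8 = (t - 2)*(t - 1)*(t + 4)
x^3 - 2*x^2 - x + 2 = (x - 2)*(x - 1)*(x + 1)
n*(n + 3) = n^2 + 3*n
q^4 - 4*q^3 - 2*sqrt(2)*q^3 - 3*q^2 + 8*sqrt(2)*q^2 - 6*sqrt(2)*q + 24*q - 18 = (q - 3)*(q - 1)*(q - 3*sqrt(2))*(q + sqrt(2))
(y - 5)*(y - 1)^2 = y^3 - 7*y^2 + 11*y - 5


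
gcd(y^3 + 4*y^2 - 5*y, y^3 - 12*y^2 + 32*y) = y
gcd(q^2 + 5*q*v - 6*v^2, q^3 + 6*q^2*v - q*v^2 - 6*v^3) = q^2 + 5*q*v - 6*v^2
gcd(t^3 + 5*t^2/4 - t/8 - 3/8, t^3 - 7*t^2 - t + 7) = t + 1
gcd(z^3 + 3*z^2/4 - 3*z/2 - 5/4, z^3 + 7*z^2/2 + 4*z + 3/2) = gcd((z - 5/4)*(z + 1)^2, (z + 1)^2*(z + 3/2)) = z^2 + 2*z + 1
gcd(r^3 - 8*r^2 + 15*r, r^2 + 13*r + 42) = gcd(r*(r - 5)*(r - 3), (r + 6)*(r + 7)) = 1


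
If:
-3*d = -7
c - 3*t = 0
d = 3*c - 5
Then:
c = 22/9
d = 7/3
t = 22/27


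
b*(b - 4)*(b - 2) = b^3 - 6*b^2 + 8*b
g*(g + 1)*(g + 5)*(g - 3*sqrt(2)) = g^4 - 3*sqrt(2)*g^3 + 6*g^3 - 18*sqrt(2)*g^2 + 5*g^2 - 15*sqrt(2)*g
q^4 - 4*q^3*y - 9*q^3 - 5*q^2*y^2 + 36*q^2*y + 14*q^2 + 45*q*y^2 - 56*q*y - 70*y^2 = (q - 7)*(q - 2)*(q - 5*y)*(q + y)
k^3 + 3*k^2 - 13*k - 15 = (k - 3)*(k + 1)*(k + 5)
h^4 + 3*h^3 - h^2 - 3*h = h*(h - 1)*(h + 1)*(h + 3)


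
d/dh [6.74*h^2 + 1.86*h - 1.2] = 13.48*h + 1.86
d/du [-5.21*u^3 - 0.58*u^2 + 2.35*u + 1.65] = -15.63*u^2 - 1.16*u + 2.35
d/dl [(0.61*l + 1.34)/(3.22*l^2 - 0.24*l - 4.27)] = (1.9642*l^2 - 0.1464*l - (0.61*l + 1.34)*(6.44*l - 0.24) - 2.6047)/(-3.22*l^2 + 0.24*l + 4.27)^2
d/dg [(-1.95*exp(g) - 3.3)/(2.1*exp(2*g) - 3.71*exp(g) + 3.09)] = (4.095*exp(2*g) + 13.86*exp(g) - 18.2685)*exp(g)/(4.41*exp(4*g) - 15.582*exp(3*g) + 26.7421*exp(2*g) - 22.9278*exp(g) + 9.5481)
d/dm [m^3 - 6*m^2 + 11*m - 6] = 3*m^2 - 12*m + 11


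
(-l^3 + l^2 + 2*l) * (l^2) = -l^5 + l^4 + 2*l^3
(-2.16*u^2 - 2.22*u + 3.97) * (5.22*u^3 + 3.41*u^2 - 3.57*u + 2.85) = -11.2752*u^5 - 18.954*u^4 + 20.8644*u^3 + 15.3071*u^2 - 20.4999*u + 11.3145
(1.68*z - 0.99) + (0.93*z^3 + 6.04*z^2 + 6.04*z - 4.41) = 0.93*z^3 + 6.04*z^2 + 7.72*z - 5.4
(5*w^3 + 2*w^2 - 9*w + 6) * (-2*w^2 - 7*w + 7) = -10*w^5 - 39*w^4 + 39*w^3 + 65*w^2 - 105*w + 42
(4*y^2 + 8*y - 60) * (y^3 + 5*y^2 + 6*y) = 4*y^5 + 28*y^4 + 4*y^3 - 252*y^2 - 360*y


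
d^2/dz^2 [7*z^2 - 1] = 14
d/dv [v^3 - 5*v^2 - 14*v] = 3*v^2 - 10*v - 14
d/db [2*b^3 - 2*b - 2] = 6*b^2 - 2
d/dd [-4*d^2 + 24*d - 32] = 24 - 8*d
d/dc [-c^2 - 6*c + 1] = -2*c - 6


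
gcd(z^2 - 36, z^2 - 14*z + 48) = z - 6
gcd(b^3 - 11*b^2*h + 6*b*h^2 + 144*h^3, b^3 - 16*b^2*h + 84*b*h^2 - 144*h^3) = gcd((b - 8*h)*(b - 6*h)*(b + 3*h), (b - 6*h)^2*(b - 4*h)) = b - 6*h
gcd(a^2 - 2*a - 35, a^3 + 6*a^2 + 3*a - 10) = a + 5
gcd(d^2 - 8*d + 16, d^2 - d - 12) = d - 4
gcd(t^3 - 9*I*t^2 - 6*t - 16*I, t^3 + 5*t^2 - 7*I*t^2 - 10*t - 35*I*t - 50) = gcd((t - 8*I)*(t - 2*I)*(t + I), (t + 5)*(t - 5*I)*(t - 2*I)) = t - 2*I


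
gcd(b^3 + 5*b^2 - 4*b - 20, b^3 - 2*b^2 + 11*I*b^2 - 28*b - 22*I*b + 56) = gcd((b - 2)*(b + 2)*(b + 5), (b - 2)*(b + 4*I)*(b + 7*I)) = b - 2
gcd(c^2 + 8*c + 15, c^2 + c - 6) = c + 3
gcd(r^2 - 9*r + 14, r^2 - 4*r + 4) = r - 2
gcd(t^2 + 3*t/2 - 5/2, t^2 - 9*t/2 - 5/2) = 1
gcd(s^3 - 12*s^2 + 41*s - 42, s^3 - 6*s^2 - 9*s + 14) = s - 7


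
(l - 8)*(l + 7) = l^2 - l - 56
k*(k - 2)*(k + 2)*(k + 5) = k^4 + 5*k^3 - 4*k^2 - 20*k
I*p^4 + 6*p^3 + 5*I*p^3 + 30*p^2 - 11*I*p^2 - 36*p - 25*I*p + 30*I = (p + 6)*(p - 5*I)*(p - I)*(I*p - I)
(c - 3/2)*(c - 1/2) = c^2 - 2*c + 3/4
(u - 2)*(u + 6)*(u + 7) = u^3 + 11*u^2 + 16*u - 84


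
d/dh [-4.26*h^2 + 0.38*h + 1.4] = 0.38 - 8.52*h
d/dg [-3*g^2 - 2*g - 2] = -6*g - 2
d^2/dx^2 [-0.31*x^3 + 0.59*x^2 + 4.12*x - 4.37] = 1.18 - 1.86*x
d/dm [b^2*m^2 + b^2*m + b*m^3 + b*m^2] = b*(2*b*m + b + 3*m^2 + 2*m)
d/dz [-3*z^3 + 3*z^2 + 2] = 3*z*(2 - 3*z)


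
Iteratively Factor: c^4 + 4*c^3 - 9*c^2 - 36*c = (c - 3)*(c^3 + 7*c^2 + 12*c) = c*(c - 3)*(c^2 + 7*c + 12) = c*(c - 3)*(c + 4)*(c + 3)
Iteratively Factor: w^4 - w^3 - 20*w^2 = (w + 4)*(w^3 - 5*w^2) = (w - 5)*(w + 4)*(w^2) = w*(w - 5)*(w + 4)*(w)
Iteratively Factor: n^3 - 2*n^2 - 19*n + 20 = (n + 4)*(n^2 - 6*n + 5) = (n - 5)*(n + 4)*(n - 1)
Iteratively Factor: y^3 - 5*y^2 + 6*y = (y - 3)*(y^2 - 2*y) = y*(y - 3)*(y - 2)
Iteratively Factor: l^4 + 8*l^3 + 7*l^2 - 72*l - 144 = (l - 3)*(l^3 + 11*l^2 + 40*l + 48) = (l - 3)*(l + 4)*(l^2 + 7*l + 12) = (l - 3)*(l + 3)*(l + 4)*(l + 4)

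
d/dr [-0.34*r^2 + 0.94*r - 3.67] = 0.94 - 0.68*r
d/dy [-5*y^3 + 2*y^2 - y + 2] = -15*y^2 + 4*y - 1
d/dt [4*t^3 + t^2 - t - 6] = 12*t^2 + 2*t - 1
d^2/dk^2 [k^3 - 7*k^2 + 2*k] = 6*k - 14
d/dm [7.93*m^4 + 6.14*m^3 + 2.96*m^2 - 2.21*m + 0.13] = 31.72*m^3 + 18.42*m^2 + 5.92*m - 2.21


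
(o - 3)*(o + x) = o^2 + o*x - 3*o - 3*x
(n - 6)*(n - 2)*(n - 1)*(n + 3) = n^4 - 6*n^3 - 7*n^2 + 48*n - 36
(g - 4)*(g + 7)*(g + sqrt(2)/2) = g^3 + sqrt(2)*g^2/2 + 3*g^2 - 28*g + 3*sqrt(2)*g/2 - 14*sqrt(2)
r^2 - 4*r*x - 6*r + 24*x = (r - 6)*(r - 4*x)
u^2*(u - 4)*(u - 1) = u^4 - 5*u^3 + 4*u^2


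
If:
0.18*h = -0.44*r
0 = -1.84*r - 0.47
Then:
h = 0.62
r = -0.26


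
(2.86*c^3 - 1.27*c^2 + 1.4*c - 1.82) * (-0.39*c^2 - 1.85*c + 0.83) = -1.1154*c^5 - 4.7957*c^4 + 4.1773*c^3 - 2.9343*c^2 + 4.529*c - 1.5106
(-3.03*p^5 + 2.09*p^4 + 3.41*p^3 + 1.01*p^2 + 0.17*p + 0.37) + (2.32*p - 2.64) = -3.03*p^5 + 2.09*p^4 + 3.41*p^3 + 1.01*p^2 + 2.49*p - 2.27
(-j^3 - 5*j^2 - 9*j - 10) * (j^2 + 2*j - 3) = -j^5 - 7*j^4 - 16*j^3 - 13*j^2 + 7*j + 30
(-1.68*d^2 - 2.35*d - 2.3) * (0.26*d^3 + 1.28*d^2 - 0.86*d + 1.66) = -0.4368*d^5 - 2.7614*d^4 - 2.1612*d^3 - 3.7118*d^2 - 1.923*d - 3.818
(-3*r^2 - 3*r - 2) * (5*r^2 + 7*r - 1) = -15*r^4 - 36*r^3 - 28*r^2 - 11*r + 2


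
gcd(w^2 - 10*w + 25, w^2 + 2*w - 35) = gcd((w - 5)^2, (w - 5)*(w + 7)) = w - 5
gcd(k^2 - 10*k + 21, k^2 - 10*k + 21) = k^2 - 10*k + 21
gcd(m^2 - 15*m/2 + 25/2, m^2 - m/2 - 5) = m - 5/2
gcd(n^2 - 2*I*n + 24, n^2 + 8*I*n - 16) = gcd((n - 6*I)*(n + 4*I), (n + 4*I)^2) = n + 4*I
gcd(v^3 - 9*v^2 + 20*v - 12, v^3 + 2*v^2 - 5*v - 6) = v - 2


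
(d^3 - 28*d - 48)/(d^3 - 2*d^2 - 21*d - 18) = (d^2 + 6*d + 8)/(d^2 + 4*d + 3)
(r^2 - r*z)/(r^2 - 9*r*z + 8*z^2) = r/(r - 8*z)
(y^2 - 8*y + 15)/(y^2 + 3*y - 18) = (y - 5)/(y + 6)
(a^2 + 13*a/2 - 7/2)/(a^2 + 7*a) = (a - 1/2)/a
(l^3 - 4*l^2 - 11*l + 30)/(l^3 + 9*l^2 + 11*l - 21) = (l^2 - 7*l + 10)/(l^2 + 6*l - 7)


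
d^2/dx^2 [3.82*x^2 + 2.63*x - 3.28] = 7.64000000000000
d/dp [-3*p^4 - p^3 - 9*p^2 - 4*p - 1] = -12*p^3 - 3*p^2 - 18*p - 4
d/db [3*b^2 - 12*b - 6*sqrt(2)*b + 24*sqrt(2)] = 6*b - 12 - 6*sqrt(2)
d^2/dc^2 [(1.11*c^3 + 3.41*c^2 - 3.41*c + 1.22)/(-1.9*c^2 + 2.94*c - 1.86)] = (-24.819632*c^3 + 82.299984*c^2 - 54.457056*c + 1.232592)/(6.859*c^6 - 31.8402*c^5 + 69.41232*c^4 - 87.751944*c^3 + 67.951008*c^2 - 30.513672*c + 6.434856)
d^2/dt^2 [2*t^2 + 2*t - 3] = 4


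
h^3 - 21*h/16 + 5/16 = (h - 1)*(h - 1/4)*(h + 5/4)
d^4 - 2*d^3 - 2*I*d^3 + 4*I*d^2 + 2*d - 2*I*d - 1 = (d - I)^2*(-I*d + I)*(I*d - I)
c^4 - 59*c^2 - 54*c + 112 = (c - 8)*(c - 1)*(c + 2)*(c + 7)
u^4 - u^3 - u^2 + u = u*(u - 1)^2*(u + 1)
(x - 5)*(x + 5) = x^2 - 25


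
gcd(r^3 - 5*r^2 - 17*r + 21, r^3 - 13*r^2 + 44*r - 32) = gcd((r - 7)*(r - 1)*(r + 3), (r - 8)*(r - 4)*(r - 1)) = r - 1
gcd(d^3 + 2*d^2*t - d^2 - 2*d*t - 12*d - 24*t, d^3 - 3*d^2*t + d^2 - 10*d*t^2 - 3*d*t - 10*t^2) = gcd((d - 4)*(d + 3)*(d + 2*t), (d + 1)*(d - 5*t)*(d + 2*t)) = d + 2*t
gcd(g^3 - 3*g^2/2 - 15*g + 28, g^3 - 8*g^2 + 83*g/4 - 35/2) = g^2 - 11*g/2 + 7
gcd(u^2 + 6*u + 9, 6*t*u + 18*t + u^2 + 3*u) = u + 3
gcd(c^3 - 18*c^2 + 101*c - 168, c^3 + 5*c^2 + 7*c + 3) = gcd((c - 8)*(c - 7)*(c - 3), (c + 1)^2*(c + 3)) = 1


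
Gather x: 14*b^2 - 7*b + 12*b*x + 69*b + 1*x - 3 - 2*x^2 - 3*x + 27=14*b^2 + 62*b - 2*x^2 + x*(12*b - 2) + 24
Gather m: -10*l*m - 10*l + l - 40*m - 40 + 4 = -9*l + m*(-10*l - 40) - 36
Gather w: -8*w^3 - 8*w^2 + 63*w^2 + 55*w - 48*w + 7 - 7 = -8*w^3 + 55*w^2 + 7*w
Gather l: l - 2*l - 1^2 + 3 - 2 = -l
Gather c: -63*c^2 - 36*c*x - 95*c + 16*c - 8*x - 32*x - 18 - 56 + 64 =-63*c^2 + c*(-36*x - 79) - 40*x - 10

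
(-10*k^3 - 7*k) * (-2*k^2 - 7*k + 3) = 20*k^5 + 70*k^4 - 16*k^3 + 49*k^2 - 21*k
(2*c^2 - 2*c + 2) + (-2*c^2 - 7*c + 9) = 11 - 9*c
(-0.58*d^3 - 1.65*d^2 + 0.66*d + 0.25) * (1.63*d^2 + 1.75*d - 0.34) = -0.9454*d^5 - 3.7045*d^4 - 1.6145*d^3 + 2.1235*d^2 + 0.2131*d - 0.085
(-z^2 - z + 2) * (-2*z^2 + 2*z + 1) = 2*z^4 - 7*z^2 + 3*z + 2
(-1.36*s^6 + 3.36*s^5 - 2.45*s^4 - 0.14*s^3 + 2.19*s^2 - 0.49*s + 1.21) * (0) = 0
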